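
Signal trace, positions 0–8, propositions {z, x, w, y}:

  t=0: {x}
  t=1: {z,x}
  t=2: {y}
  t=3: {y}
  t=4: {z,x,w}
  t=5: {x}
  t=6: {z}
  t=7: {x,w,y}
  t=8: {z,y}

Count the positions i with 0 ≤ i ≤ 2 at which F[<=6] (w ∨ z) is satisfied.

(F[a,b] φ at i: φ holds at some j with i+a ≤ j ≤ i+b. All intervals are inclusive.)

Evaluate at each i in [0,2]:
  i=0: ✓ (witness j=1)
  i=1: ✓ (witness j=1)
  i=2: ✓ (witness j=4)
Positions where it holds: {0, 1, 2} → 3.

3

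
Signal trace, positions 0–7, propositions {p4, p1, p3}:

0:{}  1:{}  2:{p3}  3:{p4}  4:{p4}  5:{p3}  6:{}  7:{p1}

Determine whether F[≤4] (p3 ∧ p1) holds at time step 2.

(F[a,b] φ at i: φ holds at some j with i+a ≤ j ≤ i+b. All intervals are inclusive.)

No

Check (p3 ∧ p1) at each j in [2,6]:
  j=2: false
  j=3: false
  j=4: false
  j=5: false
  j=6: false
No position in the window satisfies it → formula fails.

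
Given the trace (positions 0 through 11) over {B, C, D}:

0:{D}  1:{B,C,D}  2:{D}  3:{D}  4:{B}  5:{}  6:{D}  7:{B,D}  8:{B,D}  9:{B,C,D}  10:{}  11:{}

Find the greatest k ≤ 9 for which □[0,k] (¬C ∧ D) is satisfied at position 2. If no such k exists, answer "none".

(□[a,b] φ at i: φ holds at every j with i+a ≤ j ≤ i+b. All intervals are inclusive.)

1

(¬C ∧ D) must hold from j=2 onward; find where it first fails.
  j=2: holds
  j=3: holds
  j=4: fails
Holds on [2,3], so largest k = 1.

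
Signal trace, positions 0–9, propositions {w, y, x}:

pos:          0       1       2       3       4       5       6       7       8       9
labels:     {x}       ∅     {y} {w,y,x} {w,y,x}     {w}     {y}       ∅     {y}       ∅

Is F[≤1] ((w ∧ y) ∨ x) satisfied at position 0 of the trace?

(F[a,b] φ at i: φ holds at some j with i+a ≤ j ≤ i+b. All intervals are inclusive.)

True

Check ((w ∧ y) ∨ x) at each j in [0,1]:
  j=0: true
  j=1: false
Found at j=0 → formula holds.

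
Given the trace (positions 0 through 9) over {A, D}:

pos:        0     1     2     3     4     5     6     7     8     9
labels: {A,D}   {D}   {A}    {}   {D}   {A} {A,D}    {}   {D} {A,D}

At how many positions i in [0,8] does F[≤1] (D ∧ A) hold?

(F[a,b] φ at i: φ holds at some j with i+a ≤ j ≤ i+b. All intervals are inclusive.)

4

Evaluate at each i in [0,8]:
  i=0: ✓ (witness j=0)
  i=1: ✗ (none in [1,2])
  i=2: ✗ (none in [2,3])
  i=3: ✗ (none in [3,4])
  i=4: ✗ (none in [4,5])
  i=5: ✓ (witness j=6)
  i=6: ✓ (witness j=6)
  i=7: ✗ (none in [7,8])
  i=8: ✓ (witness j=9)
Positions where it holds: {0, 5, 6, 8} → 4.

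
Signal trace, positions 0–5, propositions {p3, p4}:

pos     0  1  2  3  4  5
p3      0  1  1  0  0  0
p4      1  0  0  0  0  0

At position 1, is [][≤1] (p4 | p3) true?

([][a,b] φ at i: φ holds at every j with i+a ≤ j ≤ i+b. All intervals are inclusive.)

Check (p4 | p3) at every j in [1,2]:
  j=1: true
  j=2: true
All positions satisfy it → formula holds.

Yes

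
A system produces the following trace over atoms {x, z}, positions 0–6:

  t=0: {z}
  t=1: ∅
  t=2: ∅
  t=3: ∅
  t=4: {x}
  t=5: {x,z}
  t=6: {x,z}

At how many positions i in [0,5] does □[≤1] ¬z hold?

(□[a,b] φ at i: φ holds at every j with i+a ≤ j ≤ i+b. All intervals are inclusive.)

3

Evaluate at each i in [0,5]:
  i=0: ✗ (fails at j=0)
  i=1: ✓ (all of [1,2])
  i=2: ✓ (all of [2,3])
  i=3: ✓ (all of [3,4])
  i=4: ✗ (fails at j=5)
  i=5: ✗ (fails at j=5)
Positions where it holds: {1, 2, 3} → 3.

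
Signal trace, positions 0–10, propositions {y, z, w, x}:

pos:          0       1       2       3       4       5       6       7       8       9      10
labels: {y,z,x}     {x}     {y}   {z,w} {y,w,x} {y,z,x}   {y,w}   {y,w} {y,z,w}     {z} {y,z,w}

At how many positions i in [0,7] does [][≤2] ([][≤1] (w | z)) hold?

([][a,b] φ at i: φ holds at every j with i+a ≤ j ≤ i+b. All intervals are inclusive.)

Evaluate at each i in [0,7]:
  i=0: ✗ (fails at j=0)
  i=1: ✗ (fails at j=1)
  i=2: ✗ (fails at j=2)
  i=3: ✓ (all of [3,5])
  i=4: ✓ (all of [4,6])
  i=5: ✓ (all of [5,7])
  i=6: ✓ (all of [6,8])
  i=7: ✓ (all of [7,9])
Positions where it holds: {3, 4, 5, 6, 7} → 5.

5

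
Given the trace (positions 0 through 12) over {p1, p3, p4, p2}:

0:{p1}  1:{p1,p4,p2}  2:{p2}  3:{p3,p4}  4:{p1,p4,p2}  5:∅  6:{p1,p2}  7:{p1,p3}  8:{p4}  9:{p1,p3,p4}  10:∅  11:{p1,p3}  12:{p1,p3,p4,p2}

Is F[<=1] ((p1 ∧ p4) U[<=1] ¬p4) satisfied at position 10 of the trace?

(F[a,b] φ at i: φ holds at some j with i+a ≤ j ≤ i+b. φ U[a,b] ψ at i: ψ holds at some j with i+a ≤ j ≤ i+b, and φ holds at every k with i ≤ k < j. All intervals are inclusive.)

Check ((p1 ∧ p4) U[<=1] ¬p4) at each j in [10,11]:
  j=10: holds
  j=11: holds
Found at j=10 → formula holds.

True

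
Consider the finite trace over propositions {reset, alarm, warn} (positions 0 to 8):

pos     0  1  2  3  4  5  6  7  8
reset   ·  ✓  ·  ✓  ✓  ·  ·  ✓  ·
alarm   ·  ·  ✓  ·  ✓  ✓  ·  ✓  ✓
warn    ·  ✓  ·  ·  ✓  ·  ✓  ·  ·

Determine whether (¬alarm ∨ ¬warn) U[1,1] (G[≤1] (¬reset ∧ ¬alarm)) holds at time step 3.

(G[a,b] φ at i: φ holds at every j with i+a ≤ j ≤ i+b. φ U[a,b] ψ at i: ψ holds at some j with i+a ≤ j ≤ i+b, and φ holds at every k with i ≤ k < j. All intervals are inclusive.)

No

Need some j in [4,4] with G[≤1] (¬reset ∧ ¬alarm), and (¬alarm ∨ ¬warn) at every k in [3,j-1].
  j=4: G[≤1] (¬reset ∧ ¬alarm) — fails at 4.
No j in the window works → until fails.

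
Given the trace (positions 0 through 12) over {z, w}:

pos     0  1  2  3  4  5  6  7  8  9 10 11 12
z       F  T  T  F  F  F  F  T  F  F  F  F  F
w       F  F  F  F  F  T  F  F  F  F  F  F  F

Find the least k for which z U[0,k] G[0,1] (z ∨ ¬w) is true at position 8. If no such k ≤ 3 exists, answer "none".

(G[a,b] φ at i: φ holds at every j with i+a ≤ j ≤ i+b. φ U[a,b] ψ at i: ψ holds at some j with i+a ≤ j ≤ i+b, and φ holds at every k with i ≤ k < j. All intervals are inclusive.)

0

Need earliest j ≥ 8 with G[0,1] (z ∨ ¬w), and z at every k in [8,j-1].
  j=8: rhs holds (empty prefix). k = 0.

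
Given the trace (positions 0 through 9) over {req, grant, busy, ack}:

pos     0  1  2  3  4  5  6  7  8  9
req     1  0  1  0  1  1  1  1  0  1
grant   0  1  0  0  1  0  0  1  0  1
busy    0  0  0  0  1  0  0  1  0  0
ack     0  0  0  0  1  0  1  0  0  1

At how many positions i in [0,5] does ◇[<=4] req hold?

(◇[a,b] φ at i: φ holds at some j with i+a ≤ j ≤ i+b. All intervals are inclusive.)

Evaluate at each i in [0,5]:
  i=0: ✓ (witness j=0)
  i=1: ✓ (witness j=2)
  i=2: ✓ (witness j=2)
  i=3: ✓ (witness j=4)
  i=4: ✓ (witness j=4)
  i=5: ✓ (witness j=5)
Positions where it holds: {0, 1, 2, 3, 4, 5} → 6.

6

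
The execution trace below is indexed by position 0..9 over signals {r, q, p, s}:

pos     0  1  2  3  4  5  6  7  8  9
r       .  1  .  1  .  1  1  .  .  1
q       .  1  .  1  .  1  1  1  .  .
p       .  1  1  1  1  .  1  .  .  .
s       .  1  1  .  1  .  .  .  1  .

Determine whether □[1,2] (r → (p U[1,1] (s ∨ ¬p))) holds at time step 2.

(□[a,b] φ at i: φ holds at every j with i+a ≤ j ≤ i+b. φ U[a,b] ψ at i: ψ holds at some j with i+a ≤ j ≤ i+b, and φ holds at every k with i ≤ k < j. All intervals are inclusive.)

True

Check (r → (p U[1,1] (s ∨ ¬p))) at every j in [3,4]:
  j=3: antecedent true; consequent holds → ✓
  j=4: antecedent false → ✓
All positions satisfy it → formula holds.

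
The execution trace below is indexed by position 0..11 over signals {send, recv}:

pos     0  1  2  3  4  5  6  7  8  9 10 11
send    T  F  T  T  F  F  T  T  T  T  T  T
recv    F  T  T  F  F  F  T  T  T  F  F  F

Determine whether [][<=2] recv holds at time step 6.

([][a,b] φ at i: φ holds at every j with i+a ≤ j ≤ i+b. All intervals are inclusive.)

Yes

Check recv at every j in [6,8]:
  j=6: true
  j=7: true
  j=8: true
All positions satisfy it → formula holds.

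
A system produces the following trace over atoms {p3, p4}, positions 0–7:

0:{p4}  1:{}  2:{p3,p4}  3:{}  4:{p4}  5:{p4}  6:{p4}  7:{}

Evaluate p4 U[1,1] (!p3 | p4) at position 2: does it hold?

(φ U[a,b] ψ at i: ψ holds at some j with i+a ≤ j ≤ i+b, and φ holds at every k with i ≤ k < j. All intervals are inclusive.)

Need some j in [3,3] with (!p3 | p4), and p4 at every k in [2,j-1].
  j=3: (!p3 | p4) holds; p4 holds at every k in [2,2] → satisfied.

Holds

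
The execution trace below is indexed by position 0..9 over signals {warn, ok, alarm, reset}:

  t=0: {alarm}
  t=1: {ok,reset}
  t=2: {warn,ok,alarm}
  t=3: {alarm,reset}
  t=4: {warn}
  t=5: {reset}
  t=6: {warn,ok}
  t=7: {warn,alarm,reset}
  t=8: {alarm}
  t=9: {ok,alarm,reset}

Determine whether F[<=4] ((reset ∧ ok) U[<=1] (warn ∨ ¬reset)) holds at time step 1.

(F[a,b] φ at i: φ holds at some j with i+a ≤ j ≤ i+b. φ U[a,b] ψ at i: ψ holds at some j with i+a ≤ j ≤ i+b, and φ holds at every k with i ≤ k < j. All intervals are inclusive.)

Check ((reset ∧ ok) U[<=1] (warn ∨ ¬reset)) at each j in [1,5]:
  j=1: holds
  j=2: holds
  j=3: fails
  j=4: holds
  j=5: fails
Found at j=1 → formula holds.

True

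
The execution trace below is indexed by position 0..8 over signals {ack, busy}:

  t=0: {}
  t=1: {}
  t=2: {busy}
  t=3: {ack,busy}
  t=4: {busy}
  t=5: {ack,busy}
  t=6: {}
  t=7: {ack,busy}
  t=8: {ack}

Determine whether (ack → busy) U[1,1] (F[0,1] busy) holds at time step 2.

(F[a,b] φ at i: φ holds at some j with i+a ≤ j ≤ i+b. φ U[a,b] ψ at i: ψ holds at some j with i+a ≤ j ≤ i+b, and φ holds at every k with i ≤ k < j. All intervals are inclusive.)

Holds

Need some j in [3,3] with F[0,1] busy, and (ack → busy) at every k in [2,j-1].
  j=3: F[0,1] busy holds; (ack → busy) holds at every k in [2,2] → satisfied.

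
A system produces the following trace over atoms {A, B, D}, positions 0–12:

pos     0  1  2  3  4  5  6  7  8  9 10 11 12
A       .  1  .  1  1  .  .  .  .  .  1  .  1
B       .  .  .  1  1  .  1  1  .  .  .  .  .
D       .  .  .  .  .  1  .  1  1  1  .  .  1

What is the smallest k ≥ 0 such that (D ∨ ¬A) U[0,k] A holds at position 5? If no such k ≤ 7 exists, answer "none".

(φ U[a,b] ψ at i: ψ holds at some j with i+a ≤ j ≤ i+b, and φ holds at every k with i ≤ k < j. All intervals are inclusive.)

Need earliest j ≥ 5 with A, and (D ∨ ¬A) at every k in [5,j-1].
  j=5: rhs fails.
  j=6: rhs fails.
  j=7: rhs fails.
  j=8: rhs fails.
  j=9: rhs fails.
  j=10: rhs holds; lhs holds on [5,9]. k = 5.

5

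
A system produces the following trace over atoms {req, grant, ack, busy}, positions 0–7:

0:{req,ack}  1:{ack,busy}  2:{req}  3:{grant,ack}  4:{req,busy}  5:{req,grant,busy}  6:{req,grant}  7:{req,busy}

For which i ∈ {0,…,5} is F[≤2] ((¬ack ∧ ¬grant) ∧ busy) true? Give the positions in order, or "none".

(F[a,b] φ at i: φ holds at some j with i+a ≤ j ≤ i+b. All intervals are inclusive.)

2, 3, 4, 5

Evaluate at each i in [0,5]:
  i=0: ✗ (none in [0,2])
  i=1: ✗ (none in [1,3])
  i=2: ✓ (witness j=4)
  i=3: ✓ (witness j=4)
  i=4: ✓ (witness j=4)
  i=5: ✓ (witness j=7)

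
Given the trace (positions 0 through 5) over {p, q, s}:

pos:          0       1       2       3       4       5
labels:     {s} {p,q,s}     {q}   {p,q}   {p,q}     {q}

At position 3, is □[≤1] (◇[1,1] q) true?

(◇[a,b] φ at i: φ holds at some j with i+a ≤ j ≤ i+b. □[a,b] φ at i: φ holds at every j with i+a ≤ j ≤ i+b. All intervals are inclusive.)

Check ◇[1,1] q at every j in [3,4]:
  j=3: holds (witness at 4)
  j=4: holds (witness at 5)
All positions satisfy it → formula holds.

True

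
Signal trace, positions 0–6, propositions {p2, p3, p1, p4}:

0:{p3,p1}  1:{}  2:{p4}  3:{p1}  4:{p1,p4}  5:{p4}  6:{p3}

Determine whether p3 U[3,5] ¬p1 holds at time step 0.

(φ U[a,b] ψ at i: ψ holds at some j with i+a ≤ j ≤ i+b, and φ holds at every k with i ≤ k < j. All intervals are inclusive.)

False

Need some j in [3,5] with ¬p1, and p3 at every k in [0,j-1].
  j=3: ¬p1 false.
  j=4: ¬p1 false.
  j=5: ¬p1 holds, but p3 fails at k=1 → not this j.
No j in the window works → until fails.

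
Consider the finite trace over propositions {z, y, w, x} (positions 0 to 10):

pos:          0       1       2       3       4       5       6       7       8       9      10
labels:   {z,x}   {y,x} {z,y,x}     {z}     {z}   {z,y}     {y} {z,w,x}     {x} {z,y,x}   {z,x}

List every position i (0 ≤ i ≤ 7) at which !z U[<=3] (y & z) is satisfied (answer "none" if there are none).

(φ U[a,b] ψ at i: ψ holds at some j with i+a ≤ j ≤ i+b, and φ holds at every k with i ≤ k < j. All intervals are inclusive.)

Evaluate at each i in [0,7]:
  i=0: ✗ (lhs fails at k=0 before rhs at j=2)
  i=1: ✓ (rhs at j=2; lhs holds on [1,1])
  i=2: ✓ (rhs at j=2)
  i=3: ✗ (lhs fails at k=3 before rhs at j=5)
  i=4: ✗ (lhs fails at k=4 before rhs at j=5)
  i=5: ✓ (rhs at j=5)
  i=6: ✗ (lhs fails at k=7 before rhs at j=9)
  i=7: ✗ (lhs fails at k=7 before rhs at j=9)

1, 2, 5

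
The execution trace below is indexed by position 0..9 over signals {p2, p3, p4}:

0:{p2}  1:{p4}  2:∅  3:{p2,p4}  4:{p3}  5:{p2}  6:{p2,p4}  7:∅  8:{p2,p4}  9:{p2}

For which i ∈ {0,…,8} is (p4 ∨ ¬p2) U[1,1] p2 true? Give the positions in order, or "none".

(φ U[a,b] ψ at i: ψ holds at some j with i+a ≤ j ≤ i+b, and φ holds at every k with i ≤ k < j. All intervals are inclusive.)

Evaluate at each i in [0,8]:
  i=0: ✗ (no rhs in [1,1])
  i=1: ✗ (no rhs in [2,2])
  i=2: ✓ (rhs at j=3; lhs holds on [2,2])
  i=3: ✗ (no rhs in [4,4])
  i=4: ✓ (rhs at j=5; lhs holds on [4,4])
  i=5: ✗ (lhs fails at k=5 before rhs at j=6)
  i=6: ✗ (no rhs in [7,7])
  i=7: ✓ (rhs at j=8; lhs holds on [7,7])
  i=8: ✓ (rhs at j=9; lhs holds on [8,8])

2, 4, 7, 8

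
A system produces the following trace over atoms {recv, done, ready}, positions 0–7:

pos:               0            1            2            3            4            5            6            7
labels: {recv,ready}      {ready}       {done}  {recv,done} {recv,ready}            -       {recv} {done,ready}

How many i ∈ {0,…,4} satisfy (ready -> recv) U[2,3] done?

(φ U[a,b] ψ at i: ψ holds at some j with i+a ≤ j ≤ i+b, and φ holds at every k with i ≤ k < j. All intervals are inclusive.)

1

Evaluate at each i in [0,4]:
  i=0: ✗ (lhs fails at k=1 before rhs at j=2)
  i=1: ✗ (lhs fails at k=1 before rhs at j=3)
  i=2: ✗ (no rhs in [4,5])
  i=3: ✗ (no rhs in [5,6])
  i=4: ✓ (rhs at j=7; lhs holds on [4,6])
Positions where it holds: {4} → 1.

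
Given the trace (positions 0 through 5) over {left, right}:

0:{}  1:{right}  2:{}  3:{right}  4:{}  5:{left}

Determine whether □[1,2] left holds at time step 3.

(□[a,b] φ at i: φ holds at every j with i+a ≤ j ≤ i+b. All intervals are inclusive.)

Check left at every j in [4,5]:
  j=4: false
  j=5: true
Fails at j=4 → formula fails.

Does not hold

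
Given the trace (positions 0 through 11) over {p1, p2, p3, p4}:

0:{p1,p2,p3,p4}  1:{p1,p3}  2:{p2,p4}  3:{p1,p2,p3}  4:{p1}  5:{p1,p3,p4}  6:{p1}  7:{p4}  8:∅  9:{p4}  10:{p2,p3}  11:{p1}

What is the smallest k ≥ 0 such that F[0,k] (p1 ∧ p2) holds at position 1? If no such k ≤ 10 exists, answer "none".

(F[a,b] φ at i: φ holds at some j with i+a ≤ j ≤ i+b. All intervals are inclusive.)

Scan j = 1,2,… for (p1 ∧ p2):
  j=1: fails
  j=2: fails
  j=3: holds
First hit at j=3, so smallest k = 3-1 = 2.

2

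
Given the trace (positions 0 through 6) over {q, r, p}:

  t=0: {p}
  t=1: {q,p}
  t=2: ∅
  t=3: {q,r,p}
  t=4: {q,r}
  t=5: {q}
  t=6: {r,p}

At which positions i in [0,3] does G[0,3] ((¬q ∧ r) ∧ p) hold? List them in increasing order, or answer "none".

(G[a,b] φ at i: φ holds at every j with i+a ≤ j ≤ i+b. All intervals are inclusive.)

none

Evaluate at each i in [0,3]:
  i=0: ✗ (fails at j=0)
  i=1: ✗ (fails at j=1)
  i=2: ✗ (fails at j=2)
  i=3: ✗ (fails at j=3)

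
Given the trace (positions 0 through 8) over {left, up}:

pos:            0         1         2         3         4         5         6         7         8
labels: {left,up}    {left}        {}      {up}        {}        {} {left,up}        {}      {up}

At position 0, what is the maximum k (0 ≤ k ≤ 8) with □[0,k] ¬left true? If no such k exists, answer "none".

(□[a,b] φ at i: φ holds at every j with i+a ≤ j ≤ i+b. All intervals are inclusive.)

none

¬left must hold from j=0 onward; find where it first fails.
  j=0: fails → no k works.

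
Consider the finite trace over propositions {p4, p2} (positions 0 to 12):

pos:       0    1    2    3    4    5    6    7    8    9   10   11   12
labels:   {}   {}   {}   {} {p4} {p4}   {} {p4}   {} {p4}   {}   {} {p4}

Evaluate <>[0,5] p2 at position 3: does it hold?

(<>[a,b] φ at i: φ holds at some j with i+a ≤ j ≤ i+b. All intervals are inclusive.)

False

Check p2 at each j in [3,8]:
  j=3: false
  j=4: false
  j=5: false
  j=6: false
  j=7: false
  j=8: false
No position in the window satisfies it → formula fails.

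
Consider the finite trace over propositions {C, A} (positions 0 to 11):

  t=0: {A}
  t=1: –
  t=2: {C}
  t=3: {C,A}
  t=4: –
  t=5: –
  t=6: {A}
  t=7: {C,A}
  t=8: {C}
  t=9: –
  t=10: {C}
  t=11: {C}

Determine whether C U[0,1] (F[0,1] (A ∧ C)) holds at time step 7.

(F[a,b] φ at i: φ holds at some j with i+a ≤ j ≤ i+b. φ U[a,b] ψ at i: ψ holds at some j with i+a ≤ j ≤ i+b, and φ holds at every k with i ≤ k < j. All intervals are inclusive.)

Need some j in [7,8] with F[0,1] (A ∧ C), and C at every k in [7,j-1].
  j=7: F[0,1] (A ∧ C) holds; no prefix to check → satisfied.

Yes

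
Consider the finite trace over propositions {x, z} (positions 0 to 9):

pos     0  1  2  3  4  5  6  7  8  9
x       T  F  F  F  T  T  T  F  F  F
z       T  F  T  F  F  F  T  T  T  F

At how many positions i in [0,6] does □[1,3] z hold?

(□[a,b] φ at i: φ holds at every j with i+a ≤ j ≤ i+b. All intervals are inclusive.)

Evaluate at each i in [0,6]:
  i=0: ✗ (fails at j=1)
  i=1: ✗ (fails at j=3)
  i=2: ✗ (fails at j=3)
  i=3: ✗ (fails at j=4)
  i=4: ✗ (fails at j=5)
  i=5: ✓ (all of [6,8])
  i=6: ✗ (fails at j=9)
Positions where it holds: {5} → 1.

1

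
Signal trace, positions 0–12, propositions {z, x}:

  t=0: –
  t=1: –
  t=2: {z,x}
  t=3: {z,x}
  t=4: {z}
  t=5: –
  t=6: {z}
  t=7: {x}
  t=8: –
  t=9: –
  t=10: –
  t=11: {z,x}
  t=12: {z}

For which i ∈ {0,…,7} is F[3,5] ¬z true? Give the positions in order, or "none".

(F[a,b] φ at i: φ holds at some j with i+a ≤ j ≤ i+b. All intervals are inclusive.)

Evaluate at each i in [0,7]:
  i=0: ✓ (witness j=5)
  i=1: ✓ (witness j=5)
  i=2: ✓ (witness j=5)
  i=3: ✓ (witness j=7)
  i=4: ✓ (witness j=7)
  i=5: ✓ (witness j=8)
  i=6: ✓ (witness j=9)
  i=7: ✓ (witness j=10)

0, 1, 2, 3, 4, 5, 6, 7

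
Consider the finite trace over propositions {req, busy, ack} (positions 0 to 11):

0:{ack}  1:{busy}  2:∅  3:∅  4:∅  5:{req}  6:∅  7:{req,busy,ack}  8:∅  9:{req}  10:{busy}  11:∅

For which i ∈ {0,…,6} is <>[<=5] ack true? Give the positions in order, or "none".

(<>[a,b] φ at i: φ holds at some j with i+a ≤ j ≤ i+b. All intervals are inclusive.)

0, 2, 3, 4, 5, 6

Evaluate at each i in [0,6]:
  i=0: ✓ (witness j=0)
  i=1: ✗ (none in [1,6])
  i=2: ✓ (witness j=7)
  i=3: ✓ (witness j=7)
  i=4: ✓ (witness j=7)
  i=5: ✓ (witness j=7)
  i=6: ✓ (witness j=7)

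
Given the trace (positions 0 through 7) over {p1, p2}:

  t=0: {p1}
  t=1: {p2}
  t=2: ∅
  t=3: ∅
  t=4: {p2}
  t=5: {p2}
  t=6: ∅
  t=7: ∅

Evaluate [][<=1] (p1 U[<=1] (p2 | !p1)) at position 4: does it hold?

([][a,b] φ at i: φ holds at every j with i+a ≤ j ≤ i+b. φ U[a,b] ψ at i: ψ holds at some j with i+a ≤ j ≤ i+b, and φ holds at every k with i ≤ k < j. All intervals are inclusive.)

Check (p1 U[<=1] (p2 | !p1)) at every j in [4,5]:
  j=4: holds
  j=5: holds
All positions satisfy it → formula holds.

Yes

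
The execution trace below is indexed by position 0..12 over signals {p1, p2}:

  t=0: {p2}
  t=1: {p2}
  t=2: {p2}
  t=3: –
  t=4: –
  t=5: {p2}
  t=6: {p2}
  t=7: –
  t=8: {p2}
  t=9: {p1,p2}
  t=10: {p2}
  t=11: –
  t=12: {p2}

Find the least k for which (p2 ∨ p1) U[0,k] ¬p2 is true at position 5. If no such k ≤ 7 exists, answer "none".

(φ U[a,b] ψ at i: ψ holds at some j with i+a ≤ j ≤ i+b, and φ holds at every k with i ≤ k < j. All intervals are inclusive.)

2

Need earliest j ≥ 5 with ¬p2, and (p2 ∨ p1) at every k in [5,j-1].
  j=5: rhs fails.
  j=6: rhs fails.
  j=7: rhs holds; lhs holds on [5,6]. k = 2.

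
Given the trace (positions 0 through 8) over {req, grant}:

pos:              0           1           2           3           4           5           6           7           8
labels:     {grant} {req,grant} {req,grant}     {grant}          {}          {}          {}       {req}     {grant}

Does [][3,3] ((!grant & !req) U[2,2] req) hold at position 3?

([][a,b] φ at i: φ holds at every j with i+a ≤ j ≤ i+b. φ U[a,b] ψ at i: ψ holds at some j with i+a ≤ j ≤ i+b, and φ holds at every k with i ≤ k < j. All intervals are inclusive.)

Check ((!grant & !req) U[2,2] req) at every j in [6,6]:
  j=6: fails
Fails at j=6 → formula fails.

False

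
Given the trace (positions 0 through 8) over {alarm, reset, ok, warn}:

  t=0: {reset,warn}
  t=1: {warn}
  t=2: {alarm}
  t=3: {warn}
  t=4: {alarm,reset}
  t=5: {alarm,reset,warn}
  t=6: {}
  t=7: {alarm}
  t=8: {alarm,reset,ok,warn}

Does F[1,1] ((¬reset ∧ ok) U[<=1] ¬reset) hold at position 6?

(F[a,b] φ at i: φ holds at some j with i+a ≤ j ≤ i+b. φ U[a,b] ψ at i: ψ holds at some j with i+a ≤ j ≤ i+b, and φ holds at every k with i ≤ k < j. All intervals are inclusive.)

Check ((¬reset ∧ ok) U[<=1] ¬reset) at each j in [7,7]:
  j=7: holds
Found at j=7 → formula holds.

True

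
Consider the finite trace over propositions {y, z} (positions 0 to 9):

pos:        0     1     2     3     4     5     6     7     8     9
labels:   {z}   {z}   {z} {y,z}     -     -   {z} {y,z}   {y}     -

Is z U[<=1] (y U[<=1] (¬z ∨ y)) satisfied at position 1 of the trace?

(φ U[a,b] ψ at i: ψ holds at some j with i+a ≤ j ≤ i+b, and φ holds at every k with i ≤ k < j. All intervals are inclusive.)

No

Need some j in [1,2] with (y U[<=1] (¬z ∨ y)), and z at every k in [1,j-1].
  j=1: (y U[<=1] (¬z ∨ y)) — fails.
  j=2: (y U[<=1] (¬z ∨ y)) — fails.
No j in the window works → until fails.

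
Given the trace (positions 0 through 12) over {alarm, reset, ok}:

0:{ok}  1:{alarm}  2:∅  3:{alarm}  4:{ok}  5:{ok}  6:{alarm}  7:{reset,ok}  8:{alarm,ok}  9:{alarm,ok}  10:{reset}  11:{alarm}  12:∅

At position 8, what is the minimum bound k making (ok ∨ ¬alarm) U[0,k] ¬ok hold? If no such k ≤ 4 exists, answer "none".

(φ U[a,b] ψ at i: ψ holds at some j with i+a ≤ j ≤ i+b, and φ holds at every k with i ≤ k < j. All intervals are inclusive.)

Need earliest j ≥ 8 with ¬ok, and (ok ∨ ¬alarm) at every k in [8,j-1].
  j=8: rhs fails.
  j=9: rhs fails.
  j=10: rhs holds; lhs holds on [8,9]. k = 2.

2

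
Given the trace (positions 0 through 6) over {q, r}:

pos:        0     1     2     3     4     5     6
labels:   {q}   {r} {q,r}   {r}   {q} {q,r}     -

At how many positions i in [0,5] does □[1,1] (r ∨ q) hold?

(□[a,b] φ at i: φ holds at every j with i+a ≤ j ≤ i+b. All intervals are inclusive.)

5

Evaluate at each i in [0,5]:
  i=0: ✓ (all of [1,1])
  i=1: ✓ (all of [2,2])
  i=2: ✓ (all of [3,3])
  i=3: ✓ (all of [4,4])
  i=4: ✓ (all of [5,5])
  i=5: ✗ (fails at j=6)
Positions where it holds: {0, 1, 2, 3, 4} → 5.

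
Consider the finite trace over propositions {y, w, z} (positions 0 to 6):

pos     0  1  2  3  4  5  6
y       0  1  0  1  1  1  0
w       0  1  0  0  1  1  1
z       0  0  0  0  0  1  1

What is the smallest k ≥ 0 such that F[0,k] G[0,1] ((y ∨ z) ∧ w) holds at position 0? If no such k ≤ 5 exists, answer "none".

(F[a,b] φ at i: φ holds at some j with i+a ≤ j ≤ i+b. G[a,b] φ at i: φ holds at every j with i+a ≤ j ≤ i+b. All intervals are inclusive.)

4

Scan j = 0,1,… for G[0,1] ((y ∨ z) ∧ w):
  j=0: fails
  j=1: fails
  j=2: fails
  j=3: fails
  j=4: holds
First hit at j=4, so smallest k = 4-0 = 4.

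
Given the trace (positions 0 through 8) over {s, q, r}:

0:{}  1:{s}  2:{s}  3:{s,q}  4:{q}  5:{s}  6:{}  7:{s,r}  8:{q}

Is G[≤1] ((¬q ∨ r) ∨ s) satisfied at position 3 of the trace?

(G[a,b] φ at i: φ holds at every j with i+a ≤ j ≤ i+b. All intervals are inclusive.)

Check ((¬q ∨ r) ∨ s) at every j in [3,4]:
  j=3: true
  j=4: false
Fails at j=4 → formula fails.

No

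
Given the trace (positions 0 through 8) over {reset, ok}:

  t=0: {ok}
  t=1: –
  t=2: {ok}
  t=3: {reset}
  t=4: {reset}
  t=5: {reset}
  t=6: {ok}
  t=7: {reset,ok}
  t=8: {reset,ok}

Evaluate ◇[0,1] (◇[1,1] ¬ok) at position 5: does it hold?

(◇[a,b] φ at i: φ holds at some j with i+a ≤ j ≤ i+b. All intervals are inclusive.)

Check ◇[1,1] ¬ok at each j in [5,6]:
  j=5: fails (none in [6,6])
  j=6: fails (none in [7,7])
No position in the window satisfies it → formula fails.

Does not hold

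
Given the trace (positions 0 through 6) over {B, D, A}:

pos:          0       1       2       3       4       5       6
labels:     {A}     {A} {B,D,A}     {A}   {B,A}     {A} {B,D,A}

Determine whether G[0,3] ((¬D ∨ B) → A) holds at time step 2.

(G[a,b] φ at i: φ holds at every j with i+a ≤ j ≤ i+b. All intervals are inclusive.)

Holds

Check ((¬D ∨ B) → A) at every j in [2,5]:
  j=2: antecedent true; consequent true → ✓
  j=3: antecedent true; consequent true → ✓
  j=4: antecedent true; consequent true → ✓
  j=5: antecedent true; consequent true → ✓
All positions satisfy it → formula holds.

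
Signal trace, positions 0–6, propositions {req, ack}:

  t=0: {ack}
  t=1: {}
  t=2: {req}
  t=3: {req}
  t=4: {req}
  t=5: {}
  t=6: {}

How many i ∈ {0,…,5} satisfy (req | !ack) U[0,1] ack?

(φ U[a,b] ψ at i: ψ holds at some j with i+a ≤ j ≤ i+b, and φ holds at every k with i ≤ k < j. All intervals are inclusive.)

1

Evaluate at each i in [0,5]:
  i=0: ✓ (rhs at j=0)
  i=1: ✗ (no rhs in [1,2])
  i=2: ✗ (no rhs in [2,3])
  i=3: ✗ (no rhs in [3,4])
  i=4: ✗ (no rhs in [4,5])
  i=5: ✗ (no rhs in [5,6])
Positions where it holds: {0} → 1.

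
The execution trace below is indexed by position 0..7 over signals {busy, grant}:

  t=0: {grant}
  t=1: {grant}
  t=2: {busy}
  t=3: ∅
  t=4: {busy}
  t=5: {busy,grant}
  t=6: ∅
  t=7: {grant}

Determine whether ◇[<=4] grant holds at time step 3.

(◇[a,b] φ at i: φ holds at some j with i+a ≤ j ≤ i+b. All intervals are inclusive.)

Check grant at each j in [3,7]:
  j=3: false
  j=4: false
  j=5: true
  j=6: false
  j=7: true
Found at j=5 → formula holds.

True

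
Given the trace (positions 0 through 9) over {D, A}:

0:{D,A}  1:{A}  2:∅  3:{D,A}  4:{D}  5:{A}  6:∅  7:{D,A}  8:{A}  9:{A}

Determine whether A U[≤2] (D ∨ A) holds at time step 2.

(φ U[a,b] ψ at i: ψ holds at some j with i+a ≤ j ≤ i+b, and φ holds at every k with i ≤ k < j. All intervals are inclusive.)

No

Need some j in [2,4] with (D ∨ A), and A at every k in [2,j-1].
  j=2: (D ∨ A) false.
  j=3: (D ∨ A) holds, but A fails at k=2 → not this j.
  j=4: (D ∨ A) holds, but A fails at k=2 → not this j.
No j in the window works → until fails.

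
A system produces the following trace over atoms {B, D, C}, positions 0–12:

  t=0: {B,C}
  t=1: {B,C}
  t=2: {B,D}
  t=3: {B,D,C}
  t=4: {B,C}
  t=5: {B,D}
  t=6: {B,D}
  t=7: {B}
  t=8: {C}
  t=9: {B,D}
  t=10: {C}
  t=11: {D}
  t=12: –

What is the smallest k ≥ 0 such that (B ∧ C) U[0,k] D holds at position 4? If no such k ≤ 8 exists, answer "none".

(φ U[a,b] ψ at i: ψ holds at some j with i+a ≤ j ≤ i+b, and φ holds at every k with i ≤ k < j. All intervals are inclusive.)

Need earliest j ≥ 4 with D, and (B ∧ C) at every k in [4,j-1].
  j=4: rhs fails.
  j=5: rhs holds; lhs holds on [4,4]. k = 1.

1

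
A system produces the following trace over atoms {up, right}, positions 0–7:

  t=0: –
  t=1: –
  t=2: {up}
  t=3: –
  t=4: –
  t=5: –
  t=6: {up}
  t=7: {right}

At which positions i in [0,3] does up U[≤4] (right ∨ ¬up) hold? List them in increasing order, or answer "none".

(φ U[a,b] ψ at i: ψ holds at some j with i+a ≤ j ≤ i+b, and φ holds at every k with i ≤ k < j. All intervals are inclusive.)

0, 1, 2, 3

Evaluate at each i in [0,3]:
  i=0: ✓ (rhs at j=0)
  i=1: ✓ (rhs at j=1)
  i=2: ✓ (rhs at j=3; lhs holds on [2,2])
  i=3: ✓ (rhs at j=3)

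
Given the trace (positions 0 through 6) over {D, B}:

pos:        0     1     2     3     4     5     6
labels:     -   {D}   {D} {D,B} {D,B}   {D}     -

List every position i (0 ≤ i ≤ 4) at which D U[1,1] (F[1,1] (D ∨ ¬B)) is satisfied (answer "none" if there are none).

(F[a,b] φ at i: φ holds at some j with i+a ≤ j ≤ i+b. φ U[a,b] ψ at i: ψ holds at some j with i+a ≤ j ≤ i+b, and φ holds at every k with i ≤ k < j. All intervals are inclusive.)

Evaluate at each i in [0,4]:
  i=0: ✗ (lhs fails at k=0 before rhs at j=1)
  i=1: ✓ (rhs at j=2; lhs holds on [1,1])
  i=2: ✓ (rhs at j=3; lhs holds on [2,2])
  i=3: ✓ (rhs at j=4; lhs holds on [3,3])
  i=4: ✓ (rhs at j=5; lhs holds on [4,4])

1, 2, 3, 4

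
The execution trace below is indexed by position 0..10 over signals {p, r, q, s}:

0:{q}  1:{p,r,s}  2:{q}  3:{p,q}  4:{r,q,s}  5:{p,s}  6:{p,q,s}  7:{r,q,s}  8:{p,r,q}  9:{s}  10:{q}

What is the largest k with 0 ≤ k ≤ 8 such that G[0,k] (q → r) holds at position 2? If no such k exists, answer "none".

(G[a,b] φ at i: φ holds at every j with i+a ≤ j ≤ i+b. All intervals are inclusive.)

none

(q → r) must hold from j=2 onward; find where it first fails.
  j=2: fails → no k works.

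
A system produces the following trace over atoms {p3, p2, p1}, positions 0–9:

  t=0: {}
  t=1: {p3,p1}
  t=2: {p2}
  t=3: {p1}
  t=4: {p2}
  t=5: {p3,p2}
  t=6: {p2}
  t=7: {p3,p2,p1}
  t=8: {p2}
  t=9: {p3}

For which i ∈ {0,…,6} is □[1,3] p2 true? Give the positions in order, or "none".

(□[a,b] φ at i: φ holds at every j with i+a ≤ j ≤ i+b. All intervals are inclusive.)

3, 4, 5

Evaluate at each i in [0,6]:
  i=0: ✗ (fails at j=1)
  i=1: ✗ (fails at j=3)
  i=2: ✗ (fails at j=3)
  i=3: ✓ (all of [4,6])
  i=4: ✓ (all of [5,7])
  i=5: ✓ (all of [6,8])
  i=6: ✗ (fails at j=9)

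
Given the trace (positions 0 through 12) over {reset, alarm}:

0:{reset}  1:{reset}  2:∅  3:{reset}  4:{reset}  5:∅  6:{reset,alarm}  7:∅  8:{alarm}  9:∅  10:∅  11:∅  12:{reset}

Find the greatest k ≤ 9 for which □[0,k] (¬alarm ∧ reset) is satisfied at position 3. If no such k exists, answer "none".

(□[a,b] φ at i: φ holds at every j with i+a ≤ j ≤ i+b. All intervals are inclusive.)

(¬alarm ∧ reset) must hold from j=3 onward; find where it first fails.
  j=3: holds
  j=4: holds
  j=5: fails
Holds on [3,4], so largest k = 1.

1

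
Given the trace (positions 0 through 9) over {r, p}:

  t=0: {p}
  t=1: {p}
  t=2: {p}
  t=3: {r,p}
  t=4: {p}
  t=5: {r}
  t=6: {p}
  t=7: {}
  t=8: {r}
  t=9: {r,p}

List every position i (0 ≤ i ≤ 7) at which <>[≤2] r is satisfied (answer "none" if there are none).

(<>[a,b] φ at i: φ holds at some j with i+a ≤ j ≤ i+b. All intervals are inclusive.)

1, 2, 3, 4, 5, 6, 7

Evaluate at each i in [0,7]:
  i=0: ✗ (none in [0,2])
  i=1: ✓ (witness j=3)
  i=2: ✓ (witness j=3)
  i=3: ✓ (witness j=3)
  i=4: ✓ (witness j=5)
  i=5: ✓ (witness j=5)
  i=6: ✓ (witness j=8)
  i=7: ✓ (witness j=8)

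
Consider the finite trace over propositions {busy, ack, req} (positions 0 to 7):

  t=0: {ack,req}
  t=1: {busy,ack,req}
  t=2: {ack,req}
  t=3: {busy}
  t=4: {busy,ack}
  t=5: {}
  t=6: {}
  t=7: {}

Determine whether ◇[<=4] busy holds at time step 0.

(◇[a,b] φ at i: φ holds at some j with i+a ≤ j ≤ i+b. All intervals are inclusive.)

Check busy at each j in [0,4]:
  j=0: false
  j=1: true
  j=2: false
  j=3: true
  j=4: true
Found at j=1 → formula holds.

True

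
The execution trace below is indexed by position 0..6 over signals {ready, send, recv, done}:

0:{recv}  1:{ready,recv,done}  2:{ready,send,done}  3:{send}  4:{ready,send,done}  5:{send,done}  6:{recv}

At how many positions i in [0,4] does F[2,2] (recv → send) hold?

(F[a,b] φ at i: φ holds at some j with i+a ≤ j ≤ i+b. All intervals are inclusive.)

4

Evaluate at each i in [0,4]:
  i=0: ✓ (witness j=2)
  i=1: ✓ (witness j=3)
  i=2: ✓ (witness j=4)
  i=3: ✓ (witness j=5)
  i=4: ✗ (none in [6,6])
Positions where it holds: {0, 1, 2, 3} → 4.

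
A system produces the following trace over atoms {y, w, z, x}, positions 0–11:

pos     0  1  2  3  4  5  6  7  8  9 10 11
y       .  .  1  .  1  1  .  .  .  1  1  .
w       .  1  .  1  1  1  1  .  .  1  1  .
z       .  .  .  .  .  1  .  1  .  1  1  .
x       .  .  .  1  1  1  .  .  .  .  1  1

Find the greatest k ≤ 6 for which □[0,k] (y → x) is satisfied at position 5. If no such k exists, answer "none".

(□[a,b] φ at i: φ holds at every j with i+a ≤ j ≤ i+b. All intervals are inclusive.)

(y → x) must hold from j=5 onward; find where it first fails.
  j=5: holds
  j=6: holds
  j=7: holds
  j=8: holds
  j=9: fails
Holds on [5,8], so largest k = 3.

3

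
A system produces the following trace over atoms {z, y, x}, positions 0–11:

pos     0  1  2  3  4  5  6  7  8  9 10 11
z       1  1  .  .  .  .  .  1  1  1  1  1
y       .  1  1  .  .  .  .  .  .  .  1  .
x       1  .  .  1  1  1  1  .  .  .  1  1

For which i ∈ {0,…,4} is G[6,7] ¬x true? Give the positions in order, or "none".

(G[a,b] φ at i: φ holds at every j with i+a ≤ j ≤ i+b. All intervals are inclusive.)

Evaluate at each i in [0,4]:
  i=0: ✗ (fails at j=6)
  i=1: ✓ (all of [7,8])
  i=2: ✓ (all of [8,9])
  i=3: ✗ (fails at j=10)
  i=4: ✗ (fails at j=10)

1, 2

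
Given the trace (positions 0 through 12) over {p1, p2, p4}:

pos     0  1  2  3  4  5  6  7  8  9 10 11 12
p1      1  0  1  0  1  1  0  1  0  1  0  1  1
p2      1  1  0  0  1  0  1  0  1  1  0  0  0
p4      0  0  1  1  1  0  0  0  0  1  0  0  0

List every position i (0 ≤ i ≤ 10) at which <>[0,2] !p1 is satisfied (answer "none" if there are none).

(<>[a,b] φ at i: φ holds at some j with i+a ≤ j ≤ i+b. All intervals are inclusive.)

0, 1, 2, 3, 4, 5, 6, 7, 8, 9, 10

Evaluate at each i in [0,10]:
  i=0: ✓ (witness j=1)
  i=1: ✓ (witness j=1)
  i=2: ✓ (witness j=3)
  i=3: ✓ (witness j=3)
  i=4: ✓ (witness j=6)
  i=5: ✓ (witness j=6)
  i=6: ✓ (witness j=6)
  i=7: ✓ (witness j=8)
  i=8: ✓ (witness j=8)
  i=9: ✓ (witness j=10)
  i=10: ✓ (witness j=10)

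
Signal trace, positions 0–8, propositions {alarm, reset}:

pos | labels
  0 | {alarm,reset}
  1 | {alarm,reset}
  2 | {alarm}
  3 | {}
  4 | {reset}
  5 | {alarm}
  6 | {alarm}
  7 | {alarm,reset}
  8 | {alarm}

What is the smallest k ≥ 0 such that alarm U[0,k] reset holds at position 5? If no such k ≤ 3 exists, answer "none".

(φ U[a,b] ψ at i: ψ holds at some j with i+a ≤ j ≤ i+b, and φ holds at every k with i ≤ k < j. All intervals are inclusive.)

Need earliest j ≥ 5 with reset, and alarm at every k in [5,j-1].
  j=5: rhs fails.
  j=6: rhs fails.
  j=7: rhs holds; lhs holds on [5,6]. k = 2.

2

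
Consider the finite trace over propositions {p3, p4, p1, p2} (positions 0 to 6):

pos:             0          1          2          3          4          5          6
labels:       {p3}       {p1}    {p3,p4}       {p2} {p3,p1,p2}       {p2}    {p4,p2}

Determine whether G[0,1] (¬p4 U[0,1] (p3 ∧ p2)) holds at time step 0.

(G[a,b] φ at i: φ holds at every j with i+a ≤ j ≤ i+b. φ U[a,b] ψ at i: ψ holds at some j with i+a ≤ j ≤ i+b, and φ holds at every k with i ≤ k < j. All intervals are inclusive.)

Does not hold

Check (¬p4 U[0,1] (p3 ∧ p2)) at every j in [0,1]:
  j=0: fails
  j=1: fails
Fails at j=0 → formula fails.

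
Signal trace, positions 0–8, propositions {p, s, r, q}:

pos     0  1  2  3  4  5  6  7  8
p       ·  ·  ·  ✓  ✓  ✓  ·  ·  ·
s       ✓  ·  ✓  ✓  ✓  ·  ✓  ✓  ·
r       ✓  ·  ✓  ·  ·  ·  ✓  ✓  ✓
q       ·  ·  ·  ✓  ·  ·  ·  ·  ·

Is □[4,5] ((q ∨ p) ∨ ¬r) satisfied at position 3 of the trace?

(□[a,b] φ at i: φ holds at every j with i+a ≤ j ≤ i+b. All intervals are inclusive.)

Check ((q ∨ p) ∨ ¬r) at every j in [7,8]:
  j=7: false
  j=8: false
Fails at j=7 → formula fails.

False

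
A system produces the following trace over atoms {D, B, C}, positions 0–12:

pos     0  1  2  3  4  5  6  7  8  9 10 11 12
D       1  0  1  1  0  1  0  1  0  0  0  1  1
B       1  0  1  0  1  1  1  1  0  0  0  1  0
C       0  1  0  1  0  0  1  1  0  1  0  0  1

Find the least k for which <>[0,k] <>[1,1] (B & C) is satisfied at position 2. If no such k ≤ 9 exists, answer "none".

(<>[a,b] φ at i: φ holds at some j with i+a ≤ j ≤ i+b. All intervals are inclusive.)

3

Scan j = 2,3,… for <>[1,1] (B & C):
  j=2: fails
  j=3: fails
  j=4: fails
  j=5: holds
First hit at j=5, so smallest k = 5-2 = 3.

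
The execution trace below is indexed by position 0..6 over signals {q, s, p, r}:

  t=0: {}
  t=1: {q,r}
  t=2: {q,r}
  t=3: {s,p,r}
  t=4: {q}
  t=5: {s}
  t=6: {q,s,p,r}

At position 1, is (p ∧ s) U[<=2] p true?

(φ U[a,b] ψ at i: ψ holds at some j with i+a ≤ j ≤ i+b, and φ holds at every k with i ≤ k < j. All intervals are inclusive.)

Does not hold

Need some j in [1,3] with p, and (p ∧ s) at every k in [1,j-1].
  j=1: p false.
  j=2: p false.
  j=3: p holds, but (p ∧ s) fails at k=1 → not this j.
No j in the window works → until fails.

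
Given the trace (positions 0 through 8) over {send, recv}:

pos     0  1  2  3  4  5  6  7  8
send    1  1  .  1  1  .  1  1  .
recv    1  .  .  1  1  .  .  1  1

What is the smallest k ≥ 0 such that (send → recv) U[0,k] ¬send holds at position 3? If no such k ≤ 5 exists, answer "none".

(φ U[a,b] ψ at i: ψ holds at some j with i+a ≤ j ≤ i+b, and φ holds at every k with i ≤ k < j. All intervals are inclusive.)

Need earliest j ≥ 3 with ¬send, and (send → recv) at every k in [3,j-1].
  j=3: rhs fails.
  j=4: rhs fails.
  j=5: rhs holds; lhs holds on [3,4]. k = 2.

2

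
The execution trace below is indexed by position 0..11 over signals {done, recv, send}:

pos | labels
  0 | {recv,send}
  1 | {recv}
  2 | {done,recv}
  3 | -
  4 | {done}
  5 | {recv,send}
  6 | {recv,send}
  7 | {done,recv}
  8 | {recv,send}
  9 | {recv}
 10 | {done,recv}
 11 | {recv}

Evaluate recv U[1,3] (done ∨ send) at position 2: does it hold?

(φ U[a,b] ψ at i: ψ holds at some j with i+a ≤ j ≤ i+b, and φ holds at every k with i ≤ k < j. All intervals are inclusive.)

Need some j in [3,5] with (done ∨ send), and recv at every k in [2,j-1].
  j=3: (done ∨ send) false.
  j=4: (done ∨ send) holds, but recv fails at k=3 → not this j.
  j=5: (done ∨ send) holds, but recv fails at k=3 → not this j.
No j in the window works → until fails.

No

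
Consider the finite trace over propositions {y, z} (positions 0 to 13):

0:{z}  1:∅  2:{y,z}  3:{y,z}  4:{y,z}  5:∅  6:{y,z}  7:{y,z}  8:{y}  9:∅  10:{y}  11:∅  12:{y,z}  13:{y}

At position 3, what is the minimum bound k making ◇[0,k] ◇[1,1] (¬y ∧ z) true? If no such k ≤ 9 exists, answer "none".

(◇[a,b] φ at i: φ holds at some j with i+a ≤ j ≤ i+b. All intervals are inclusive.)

none

Scan j = 3,4,… for ◇[1,1] (¬y ∧ z):
  j=3: fails
  j=4: fails
  j=5: fails
  j=6: fails
  j=7: fails
  j=8: fails
  j=9: fails
  j=10: fails
  j=11: fails
  j=12: fails
No j in [3,12] satisfies it → none.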